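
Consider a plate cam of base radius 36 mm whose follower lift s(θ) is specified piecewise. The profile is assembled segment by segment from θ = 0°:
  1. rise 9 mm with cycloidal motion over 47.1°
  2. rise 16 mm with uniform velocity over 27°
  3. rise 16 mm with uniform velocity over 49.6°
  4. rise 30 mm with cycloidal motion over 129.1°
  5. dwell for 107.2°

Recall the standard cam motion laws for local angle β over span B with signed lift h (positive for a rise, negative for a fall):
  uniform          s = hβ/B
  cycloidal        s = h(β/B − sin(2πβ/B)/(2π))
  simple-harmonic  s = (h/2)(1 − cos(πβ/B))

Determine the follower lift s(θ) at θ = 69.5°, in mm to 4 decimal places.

seg 1 [0°–47.1°] cycloidal, h=9: full span → s += 9 → s = 9.0000
seg 2 [47.1°–74.1°] uniform, h=16: θ=69.5° here. β=22.4, B=27. 16·22.4/27 = 13.2741 → s = 22.2741

22.2741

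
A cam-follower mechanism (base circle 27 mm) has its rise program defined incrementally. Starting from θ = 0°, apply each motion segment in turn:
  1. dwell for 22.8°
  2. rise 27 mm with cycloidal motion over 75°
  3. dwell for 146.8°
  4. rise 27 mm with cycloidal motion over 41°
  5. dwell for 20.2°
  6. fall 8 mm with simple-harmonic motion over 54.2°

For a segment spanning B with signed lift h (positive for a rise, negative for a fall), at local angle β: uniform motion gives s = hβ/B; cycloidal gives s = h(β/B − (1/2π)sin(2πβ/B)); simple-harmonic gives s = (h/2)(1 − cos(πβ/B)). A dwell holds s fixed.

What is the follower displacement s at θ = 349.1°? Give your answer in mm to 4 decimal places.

seg 1 [0°–22.8°] dwell: s stays 0.0000
seg 2 [22.8°–97.8°] cycloidal, h=27: full span → s += 27 → s = 27.0000
seg 3 [97.8°–244.6°] dwell: s stays 27.0000
seg 4 [244.6°–285.6°] cycloidal, h=27: full span → s += 27 → s = 54.0000
seg 5 [285.6°–305.8°] dwell: s stays 54.0000
seg 6 [305.8°–360°] simple-harmonic, h=-8: θ=349.1° here. β=43.3, B=54.2. -8/2·(1 − cos(π·0.7989)) = -7.2279 → s = 46.7721

46.7721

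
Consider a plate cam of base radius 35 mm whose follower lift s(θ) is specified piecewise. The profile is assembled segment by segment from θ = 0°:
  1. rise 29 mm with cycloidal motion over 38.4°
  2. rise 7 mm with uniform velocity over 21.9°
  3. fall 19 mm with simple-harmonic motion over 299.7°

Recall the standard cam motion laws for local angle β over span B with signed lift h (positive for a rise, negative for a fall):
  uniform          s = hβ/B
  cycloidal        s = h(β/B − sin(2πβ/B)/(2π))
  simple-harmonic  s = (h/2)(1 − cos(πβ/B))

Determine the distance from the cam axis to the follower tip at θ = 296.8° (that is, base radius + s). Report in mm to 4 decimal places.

seg 1 [0°–38.4°] cycloidal, h=29: full span → s += 29 → s = 29.0000
seg 2 [38.4°–60.3°] uniform, h=7: full span → s += 7 → s = 36.0000
seg 3 [60.3°–360°] simple-harmonic, h=-19: θ=296.8° here. β=236.5, B=299.7. -19/2·(1 − cos(π·0.7891)) = -16.9904 → s = 19.0096
radial distance = base radius + s = 35 + 19.0096 = 54.0096

54.0096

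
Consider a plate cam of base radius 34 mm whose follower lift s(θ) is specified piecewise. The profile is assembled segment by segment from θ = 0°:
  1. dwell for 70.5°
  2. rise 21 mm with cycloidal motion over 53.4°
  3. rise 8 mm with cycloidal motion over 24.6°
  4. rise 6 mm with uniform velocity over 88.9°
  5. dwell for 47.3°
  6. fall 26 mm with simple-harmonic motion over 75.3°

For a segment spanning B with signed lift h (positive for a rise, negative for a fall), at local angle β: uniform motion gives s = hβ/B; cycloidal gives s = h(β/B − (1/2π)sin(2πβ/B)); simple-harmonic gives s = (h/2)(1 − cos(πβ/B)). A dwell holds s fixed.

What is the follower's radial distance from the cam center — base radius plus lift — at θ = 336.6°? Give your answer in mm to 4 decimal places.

seg 1 [0°–70.5°] dwell: s stays 0.0000
seg 2 [70.5°–123.9°] cycloidal, h=21: full span → s += 21 → s = 21.0000
seg 3 [123.9°–148.5°] cycloidal, h=8: full span → s += 8 → s = 29.0000
seg 4 [148.5°–237.4°] uniform, h=6: full span → s += 6 → s = 35.0000
seg 5 [237.4°–284.7°] dwell: s stays 35.0000
seg 6 [284.7°–360°] simple-harmonic, h=-26: θ=336.6° here. β=51.9, B=75.3. -26/2·(1 − cos(π·0.6892)) = -20.2815 → s = 14.7185
radial distance = base radius + s = 34 + 14.7185 = 48.7185

48.7185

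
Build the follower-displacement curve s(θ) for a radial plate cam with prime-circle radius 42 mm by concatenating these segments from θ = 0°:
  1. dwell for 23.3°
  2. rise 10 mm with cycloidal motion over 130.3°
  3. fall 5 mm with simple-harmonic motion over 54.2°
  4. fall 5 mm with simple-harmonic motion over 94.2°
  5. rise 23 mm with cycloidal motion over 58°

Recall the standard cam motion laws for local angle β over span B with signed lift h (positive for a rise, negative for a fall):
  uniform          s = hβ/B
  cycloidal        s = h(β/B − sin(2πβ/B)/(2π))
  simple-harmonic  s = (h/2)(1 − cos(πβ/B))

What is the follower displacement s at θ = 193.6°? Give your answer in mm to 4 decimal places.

seg 1 [0°–23.3°] dwell: s stays 0.0000
seg 2 [23.3°–153.6°] cycloidal, h=10: full span → s += 10 → s = 10.0000
seg 3 [153.6°–207.8°] simple-harmonic, h=-5: θ=193.6° here. β=40, B=54.2. -5/2·(1 − cos(π·0.7380)) = -4.1999 → s = 5.8001

5.8001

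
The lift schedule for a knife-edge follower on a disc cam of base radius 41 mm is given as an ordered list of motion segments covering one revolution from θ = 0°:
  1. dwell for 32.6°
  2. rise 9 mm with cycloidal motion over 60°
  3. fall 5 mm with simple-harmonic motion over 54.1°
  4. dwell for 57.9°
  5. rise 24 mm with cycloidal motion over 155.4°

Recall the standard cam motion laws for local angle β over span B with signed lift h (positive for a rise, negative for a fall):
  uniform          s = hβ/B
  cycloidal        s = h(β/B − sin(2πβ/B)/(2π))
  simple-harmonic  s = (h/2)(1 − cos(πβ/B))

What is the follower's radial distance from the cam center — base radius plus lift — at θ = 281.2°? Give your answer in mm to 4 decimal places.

seg 1 [0°–32.6°] dwell: s stays 0.0000
seg 2 [32.6°–92.6°] cycloidal, h=9: full span → s += 9 → s = 9.0000
seg 3 [92.6°–146.7°] simple-harmonic, h=-5: full span → s += -5 → s = 4.0000
seg 4 [146.7°–204.6°] dwell: s stays 4.0000
seg 5 [204.6°–360°] cycloidal, h=24: θ=281.2° here. β=76.6, B=155.4. 24·(0.4929 − sin(2π·0.4929)/(2π)) = 11.6603 → s = 15.6603
radial distance = base radius + s = 41 + 15.6603 = 56.6603

56.6603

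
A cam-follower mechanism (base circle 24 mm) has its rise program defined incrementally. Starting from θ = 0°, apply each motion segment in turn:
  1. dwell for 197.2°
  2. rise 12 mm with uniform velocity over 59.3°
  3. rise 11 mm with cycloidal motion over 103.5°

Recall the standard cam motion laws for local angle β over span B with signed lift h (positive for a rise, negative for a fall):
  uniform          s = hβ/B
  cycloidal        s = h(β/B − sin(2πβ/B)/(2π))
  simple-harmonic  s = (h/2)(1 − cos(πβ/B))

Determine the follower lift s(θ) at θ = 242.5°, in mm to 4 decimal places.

seg 1 [0°–197.2°] dwell: s stays 0.0000
seg 2 [197.2°–256.5°] uniform, h=12: θ=242.5° here. β=45.3, B=59.3. 12·45.3/59.3 = 9.1669 → s = 9.1669

9.1669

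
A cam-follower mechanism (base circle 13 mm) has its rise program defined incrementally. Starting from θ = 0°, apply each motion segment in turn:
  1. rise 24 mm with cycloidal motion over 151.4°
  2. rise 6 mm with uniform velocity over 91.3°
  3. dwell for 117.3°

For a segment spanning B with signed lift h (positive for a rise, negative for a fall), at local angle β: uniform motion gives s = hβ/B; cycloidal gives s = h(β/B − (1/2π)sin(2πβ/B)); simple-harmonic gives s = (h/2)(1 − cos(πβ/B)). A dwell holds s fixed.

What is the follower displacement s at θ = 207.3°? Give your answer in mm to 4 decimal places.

seg 1 [0°–151.4°] cycloidal, h=24: full span → s += 24 → s = 24.0000
seg 2 [151.4°–242.7°] uniform, h=6: θ=207.3° here. β=55.9, B=91.3. 6·55.9/91.3 = 3.6736 → s = 27.6736

27.6736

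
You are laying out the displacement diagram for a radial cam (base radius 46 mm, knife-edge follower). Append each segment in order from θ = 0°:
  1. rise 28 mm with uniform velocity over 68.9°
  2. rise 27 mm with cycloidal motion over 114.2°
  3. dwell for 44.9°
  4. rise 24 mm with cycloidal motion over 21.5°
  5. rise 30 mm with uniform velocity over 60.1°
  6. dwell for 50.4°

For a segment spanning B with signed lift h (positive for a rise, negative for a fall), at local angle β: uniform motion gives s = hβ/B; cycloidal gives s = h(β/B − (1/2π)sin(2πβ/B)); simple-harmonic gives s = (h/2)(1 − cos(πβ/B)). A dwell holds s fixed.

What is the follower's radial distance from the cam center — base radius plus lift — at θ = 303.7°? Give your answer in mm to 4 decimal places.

seg 1 [0°–68.9°] uniform, h=28: full span → s += 28 → s = 28.0000
seg 2 [68.9°–183.1°] cycloidal, h=27: full span → s += 27 → s = 55.0000
seg 3 [183.1°–228°] dwell: s stays 55.0000
seg 4 [228°–249.5°] cycloidal, h=24: full span → s += 24 → s = 79.0000
seg 5 [249.5°–309.6°] uniform, h=30: θ=303.7° here. β=54.2, B=60.1. 30·54.2/60.1 = 27.0549 → s = 106.0549
radial distance = base radius + s = 46 + 106.0549 = 152.0549

152.0549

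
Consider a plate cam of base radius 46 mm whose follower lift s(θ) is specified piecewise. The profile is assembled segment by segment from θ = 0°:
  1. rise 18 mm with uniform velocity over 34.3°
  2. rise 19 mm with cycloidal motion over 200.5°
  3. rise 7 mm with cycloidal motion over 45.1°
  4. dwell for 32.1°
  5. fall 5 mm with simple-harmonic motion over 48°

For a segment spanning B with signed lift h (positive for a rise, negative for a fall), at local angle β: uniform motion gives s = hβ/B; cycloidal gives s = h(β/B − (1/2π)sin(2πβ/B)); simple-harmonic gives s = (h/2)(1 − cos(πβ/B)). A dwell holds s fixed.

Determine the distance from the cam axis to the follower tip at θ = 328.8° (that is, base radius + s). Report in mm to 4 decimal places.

seg 1 [0°–34.3°] uniform, h=18: full span → s += 18 → s = 18.0000
seg 2 [34.3°–234.8°] cycloidal, h=19: full span → s += 19 → s = 37.0000
seg 3 [234.8°–279.9°] cycloidal, h=7: full span → s += 7 → s = 44.0000
seg 4 [279.9°–312°] dwell: s stays 44.0000
seg 5 [312°–360°] simple-harmonic, h=-5: θ=328.8° here. β=16.8, B=48. -5/2·(1 − cos(π·0.3500)) = -1.3650 → s = 42.6350
radial distance = base radius + s = 46 + 42.6350 = 88.6350

88.6350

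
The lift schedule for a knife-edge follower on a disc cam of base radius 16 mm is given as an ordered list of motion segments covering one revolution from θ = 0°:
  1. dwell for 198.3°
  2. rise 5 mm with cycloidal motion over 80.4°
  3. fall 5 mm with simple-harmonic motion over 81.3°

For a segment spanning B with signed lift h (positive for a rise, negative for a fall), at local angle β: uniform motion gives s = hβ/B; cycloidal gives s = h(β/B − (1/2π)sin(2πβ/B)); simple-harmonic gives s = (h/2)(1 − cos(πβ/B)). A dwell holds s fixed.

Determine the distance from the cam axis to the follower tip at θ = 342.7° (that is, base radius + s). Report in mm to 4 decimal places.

seg 1 [0°–198.3°] dwell: s stays 0.0000
seg 2 [198.3°–278.7°] cycloidal, h=5: full span → s += 5 → s = 5.0000
seg 3 [278.7°–360°] simple-harmonic, h=-5: θ=342.7° here. β=64, B=81.3. -5/2·(1 − cos(π·0.7872)) = -4.4619 → s = 0.5381
radial distance = base radius + s = 16 + 0.5381 = 16.5381

16.5381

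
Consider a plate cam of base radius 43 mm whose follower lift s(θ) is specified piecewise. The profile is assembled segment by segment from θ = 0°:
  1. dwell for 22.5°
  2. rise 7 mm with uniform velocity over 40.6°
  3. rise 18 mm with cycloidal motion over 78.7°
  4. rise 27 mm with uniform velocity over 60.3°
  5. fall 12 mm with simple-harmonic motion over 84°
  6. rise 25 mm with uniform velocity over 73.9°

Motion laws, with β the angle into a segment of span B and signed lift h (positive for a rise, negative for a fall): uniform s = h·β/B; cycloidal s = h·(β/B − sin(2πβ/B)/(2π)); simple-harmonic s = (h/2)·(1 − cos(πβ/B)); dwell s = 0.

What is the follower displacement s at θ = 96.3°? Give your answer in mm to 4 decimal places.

seg 1 [0°–22.5°] dwell: s stays 0.0000
seg 2 [22.5°–63.1°] uniform, h=7: full span → s += 7 → s = 7.0000
seg 3 [63.1°–141.8°] cycloidal, h=18: θ=96.3° here. β=33.2, B=78.7. 18·(0.4219 − sin(2π·0.4219)/(2π)) = 6.2426 → s = 13.2426

13.2426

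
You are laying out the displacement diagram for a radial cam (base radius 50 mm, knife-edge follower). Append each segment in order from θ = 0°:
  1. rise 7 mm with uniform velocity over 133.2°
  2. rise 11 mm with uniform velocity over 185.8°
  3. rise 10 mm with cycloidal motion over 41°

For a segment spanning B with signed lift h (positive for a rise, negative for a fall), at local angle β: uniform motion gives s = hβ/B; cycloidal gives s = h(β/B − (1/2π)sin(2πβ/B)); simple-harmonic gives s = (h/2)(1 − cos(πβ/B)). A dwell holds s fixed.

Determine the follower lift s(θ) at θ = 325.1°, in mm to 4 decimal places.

seg 1 [0°–133.2°] uniform, h=7: full span → s += 7 → s = 7.0000
seg 2 [133.2°–319°] uniform, h=11: full span → s += 11 → s = 18.0000
seg 3 [319°–360°] cycloidal, h=10: θ=325.1° here. β=6.1, B=41. 10·(0.1488 − sin(2π·0.1488)/(2π)) = 0.2074 → s = 18.2074

18.2074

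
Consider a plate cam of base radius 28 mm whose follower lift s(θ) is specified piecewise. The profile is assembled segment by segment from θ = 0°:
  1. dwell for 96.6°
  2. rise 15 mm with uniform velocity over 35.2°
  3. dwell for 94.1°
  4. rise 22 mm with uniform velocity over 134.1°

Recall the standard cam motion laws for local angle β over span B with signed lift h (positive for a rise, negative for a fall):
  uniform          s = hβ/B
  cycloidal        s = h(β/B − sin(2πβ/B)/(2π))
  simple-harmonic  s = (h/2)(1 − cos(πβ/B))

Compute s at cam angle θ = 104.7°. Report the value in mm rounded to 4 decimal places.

seg 1 [0°–96.6°] dwell: s stays 0.0000
seg 2 [96.6°–131.8°] uniform, h=15: θ=104.7° here. β=8.1, B=35.2. 15·8.1/35.2 = 3.4517 → s = 3.4517

3.4517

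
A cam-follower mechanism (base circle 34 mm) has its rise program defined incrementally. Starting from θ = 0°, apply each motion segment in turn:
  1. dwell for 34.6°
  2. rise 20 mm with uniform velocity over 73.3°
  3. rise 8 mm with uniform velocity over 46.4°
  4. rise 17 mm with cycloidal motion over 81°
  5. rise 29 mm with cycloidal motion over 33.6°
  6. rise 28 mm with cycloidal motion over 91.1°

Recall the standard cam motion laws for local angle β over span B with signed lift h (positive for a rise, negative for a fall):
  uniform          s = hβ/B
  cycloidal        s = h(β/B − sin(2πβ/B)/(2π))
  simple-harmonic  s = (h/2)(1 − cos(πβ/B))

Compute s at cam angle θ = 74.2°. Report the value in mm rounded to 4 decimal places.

seg 1 [0°–34.6°] dwell: s stays 0.0000
seg 2 [34.6°–107.9°] uniform, h=20: θ=74.2° here. β=39.6, B=73.3. 20·39.6/73.3 = 10.8049 → s = 10.8049

10.8049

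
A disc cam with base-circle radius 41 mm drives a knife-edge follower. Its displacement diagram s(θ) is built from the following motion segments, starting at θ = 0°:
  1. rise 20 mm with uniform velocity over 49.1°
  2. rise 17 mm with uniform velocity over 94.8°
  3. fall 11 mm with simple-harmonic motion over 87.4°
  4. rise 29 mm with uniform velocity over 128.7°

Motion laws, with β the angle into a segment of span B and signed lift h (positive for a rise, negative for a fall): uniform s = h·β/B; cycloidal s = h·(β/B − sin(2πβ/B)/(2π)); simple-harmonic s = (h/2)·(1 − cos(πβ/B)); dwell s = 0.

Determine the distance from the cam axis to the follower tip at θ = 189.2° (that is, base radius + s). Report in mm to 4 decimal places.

seg 1 [0°–49.1°] uniform, h=20: full span → s += 20 → s = 20.0000
seg 2 [49.1°–143.9°] uniform, h=17: full span → s += 17 → s = 37.0000
seg 3 [143.9°–231.3°] simple-harmonic, h=-11: θ=189.2° here. β=45.3, B=87.4. -11/2·(1 − cos(π·0.5183)) = -5.8161 → s = 31.1839
radial distance = base radius + s = 41 + 31.1839 = 72.1839

72.1839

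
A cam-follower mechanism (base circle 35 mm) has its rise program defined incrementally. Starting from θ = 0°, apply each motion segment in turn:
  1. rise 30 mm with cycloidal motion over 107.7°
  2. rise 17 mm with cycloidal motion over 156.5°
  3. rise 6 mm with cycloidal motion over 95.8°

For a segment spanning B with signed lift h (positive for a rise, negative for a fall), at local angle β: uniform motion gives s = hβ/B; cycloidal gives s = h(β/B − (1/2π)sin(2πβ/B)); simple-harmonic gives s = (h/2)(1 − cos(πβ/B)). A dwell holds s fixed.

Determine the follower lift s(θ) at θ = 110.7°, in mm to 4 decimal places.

seg 1 [0°–107.7°] cycloidal, h=30: full span → s += 30 → s = 30.0000
seg 2 [107.7°–264.2°] cycloidal, h=17: θ=110.7° here. β=3, B=156.5. 17·(0.0192 − sin(2π·0.0192)/(2π)) = 0.0008 → s = 30.0008

30.0008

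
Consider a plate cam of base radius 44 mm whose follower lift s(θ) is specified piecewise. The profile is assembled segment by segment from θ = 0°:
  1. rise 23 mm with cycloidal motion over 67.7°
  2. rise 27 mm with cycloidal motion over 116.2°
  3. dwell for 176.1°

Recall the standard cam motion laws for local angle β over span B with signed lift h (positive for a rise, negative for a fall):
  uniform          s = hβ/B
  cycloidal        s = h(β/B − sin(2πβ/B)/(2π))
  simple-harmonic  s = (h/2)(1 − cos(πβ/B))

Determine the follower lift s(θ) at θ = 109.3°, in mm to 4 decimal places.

seg 1 [0°–67.7°] cycloidal, h=23: full span → s += 23 → s = 23.0000
seg 2 [67.7°–183.9°] cycloidal, h=27: θ=109.3° here. β=41.6, B=116.2. 27·(0.3580 − sin(2π·0.3580)/(2π)) = 6.3210 → s = 29.3210

29.3210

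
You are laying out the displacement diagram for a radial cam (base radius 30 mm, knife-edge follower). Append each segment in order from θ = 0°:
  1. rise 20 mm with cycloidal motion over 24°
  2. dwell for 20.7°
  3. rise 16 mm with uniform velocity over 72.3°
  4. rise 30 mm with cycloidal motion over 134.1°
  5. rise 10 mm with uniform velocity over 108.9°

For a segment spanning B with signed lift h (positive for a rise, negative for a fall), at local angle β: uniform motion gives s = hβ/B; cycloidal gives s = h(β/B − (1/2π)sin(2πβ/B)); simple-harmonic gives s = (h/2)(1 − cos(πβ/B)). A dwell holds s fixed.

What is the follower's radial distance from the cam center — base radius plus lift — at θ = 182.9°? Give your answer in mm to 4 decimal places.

seg 1 [0°–24°] cycloidal, h=20: full span → s += 20 → s = 20.0000
seg 2 [24°–44.7°] dwell: s stays 20.0000
seg 3 [44.7°–117°] uniform, h=16: full span → s += 16 → s = 36.0000
seg 4 [117°–251.1°] cycloidal, h=30: θ=182.9° here. β=65.9, B=134.1. 30·(0.4914 − sin(2π·0.4914)/(2π)) = 14.4856 → s = 50.4856
radial distance = base radius + s = 30 + 50.4856 = 80.4856

80.4856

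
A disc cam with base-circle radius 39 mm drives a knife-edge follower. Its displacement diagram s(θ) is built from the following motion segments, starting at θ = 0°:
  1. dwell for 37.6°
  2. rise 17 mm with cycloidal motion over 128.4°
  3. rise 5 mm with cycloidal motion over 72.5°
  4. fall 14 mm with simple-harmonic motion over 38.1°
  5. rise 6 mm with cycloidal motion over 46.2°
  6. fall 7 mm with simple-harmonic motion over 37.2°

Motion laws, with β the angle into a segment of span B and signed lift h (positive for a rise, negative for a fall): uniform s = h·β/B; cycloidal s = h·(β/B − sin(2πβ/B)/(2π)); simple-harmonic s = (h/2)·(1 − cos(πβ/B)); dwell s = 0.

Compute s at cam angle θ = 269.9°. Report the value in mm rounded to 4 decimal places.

seg 1 [0°–37.6°] dwell: s stays 0.0000
seg 2 [37.6°–166°] cycloidal, h=17: full span → s += 17 → s = 17.0000
seg 3 [166°–238.5°] cycloidal, h=5: full span → s += 5 → s = 22.0000
seg 4 [238.5°–276.6°] simple-harmonic, h=-14: θ=269.9° here. β=31.4, B=38.1. -14/2·(1 − cos(π·0.8241)) = -12.9587 → s = 9.0413

9.0413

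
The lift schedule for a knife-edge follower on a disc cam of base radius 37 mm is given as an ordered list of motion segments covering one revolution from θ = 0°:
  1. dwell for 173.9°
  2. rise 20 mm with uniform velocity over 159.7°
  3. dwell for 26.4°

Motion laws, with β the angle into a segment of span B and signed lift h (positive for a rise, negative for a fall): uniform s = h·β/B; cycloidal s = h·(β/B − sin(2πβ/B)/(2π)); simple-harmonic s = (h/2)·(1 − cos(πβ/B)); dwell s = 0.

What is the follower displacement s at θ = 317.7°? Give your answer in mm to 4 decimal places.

seg 1 [0°–173.9°] dwell: s stays 0.0000
seg 2 [173.9°–333.6°] uniform, h=20: θ=317.7° here. β=143.8, B=159.7. 20·143.8/159.7 = 18.0088 → s = 18.0088

18.0088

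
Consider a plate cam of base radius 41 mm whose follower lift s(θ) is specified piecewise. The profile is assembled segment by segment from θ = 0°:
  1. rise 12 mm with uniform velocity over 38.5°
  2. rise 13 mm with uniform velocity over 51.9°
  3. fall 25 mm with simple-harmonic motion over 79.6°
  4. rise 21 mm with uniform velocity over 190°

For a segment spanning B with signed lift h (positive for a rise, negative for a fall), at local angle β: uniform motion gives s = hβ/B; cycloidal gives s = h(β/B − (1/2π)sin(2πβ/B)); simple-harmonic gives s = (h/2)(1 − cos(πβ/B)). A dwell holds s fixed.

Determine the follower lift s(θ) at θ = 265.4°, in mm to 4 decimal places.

seg 1 [0°–38.5°] uniform, h=12: full span → s += 12 → s = 12.0000
seg 2 [38.5°–90.4°] uniform, h=13: full span → s += 13 → s = 25.0000
seg 3 [90.4°–170°] simple-harmonic, h=-25: full span → s += -25 → s = 0.0000
seg 4 [170°–360°] uniform, h=21: θ=265.4° here. β=95.4, B=190. 21·95.4/190 = 10.5442 → s = 10.5442

10.5442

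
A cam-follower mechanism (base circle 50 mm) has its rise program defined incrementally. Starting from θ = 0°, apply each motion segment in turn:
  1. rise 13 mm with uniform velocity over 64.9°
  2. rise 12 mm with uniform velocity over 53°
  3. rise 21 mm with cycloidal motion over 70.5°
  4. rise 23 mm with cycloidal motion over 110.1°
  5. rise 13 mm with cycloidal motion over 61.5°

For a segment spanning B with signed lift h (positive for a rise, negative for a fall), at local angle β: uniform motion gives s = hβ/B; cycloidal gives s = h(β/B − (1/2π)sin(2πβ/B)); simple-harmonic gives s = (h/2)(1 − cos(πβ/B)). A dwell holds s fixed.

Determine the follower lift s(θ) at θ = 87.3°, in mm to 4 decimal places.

seg 1 [0°–64.9°] uniform, h=13: full span → s += 13 → s = 13.0000
seg 2 [64.9°–117.9°] uniform, h=12: θ=87.3° here. β=22.4, B=53. 12·22.4/53 = 5.0717 → s = 18.0717

18.0717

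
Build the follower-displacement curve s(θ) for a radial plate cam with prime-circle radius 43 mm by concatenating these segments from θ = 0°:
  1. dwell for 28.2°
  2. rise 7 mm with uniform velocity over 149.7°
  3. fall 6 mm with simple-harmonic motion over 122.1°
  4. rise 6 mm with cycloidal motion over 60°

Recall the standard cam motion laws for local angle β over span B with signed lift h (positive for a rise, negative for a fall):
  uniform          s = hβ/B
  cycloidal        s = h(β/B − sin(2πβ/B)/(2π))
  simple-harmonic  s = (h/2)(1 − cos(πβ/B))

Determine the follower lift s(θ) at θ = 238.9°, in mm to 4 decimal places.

seg 1 [0°–28.2°] dwell: s stays 0.0000
seg 2 [28.2°–177.9°] uniform, h=7: full span → s += 7 → s = 7.0000
seg 3 [177.9°–300°] simple-harmonic, h=-6: θ=238.9° here. β=61, B=122.1. -6/2·(1 − cos(π·0.4996)) = -2.9961 → s = 4.0039

4.0039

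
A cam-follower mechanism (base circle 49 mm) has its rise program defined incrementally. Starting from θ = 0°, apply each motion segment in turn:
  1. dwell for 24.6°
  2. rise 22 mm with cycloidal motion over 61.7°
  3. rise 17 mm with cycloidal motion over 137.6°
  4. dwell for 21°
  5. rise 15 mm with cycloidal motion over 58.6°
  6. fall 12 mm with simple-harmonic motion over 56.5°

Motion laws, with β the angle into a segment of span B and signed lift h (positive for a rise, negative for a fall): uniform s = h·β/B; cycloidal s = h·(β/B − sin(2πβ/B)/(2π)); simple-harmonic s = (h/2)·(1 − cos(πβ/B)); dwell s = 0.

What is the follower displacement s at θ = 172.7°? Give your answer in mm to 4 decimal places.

seg 1 [0°–24.6°] dwell: s stays 0.0000
seg 2 [24.6°–86.3°] cycloidal, h=22: full span → s += 22 → s = 22.0000
seg 3 [86.3°–223.9°] cycloidal, h=17: θ=172.7° here. β=86.4, B=137.6. 17·(0.6279 − sin(2π·0.6279)/(2π)) = 12.6222 → s = 34.6222

34.6222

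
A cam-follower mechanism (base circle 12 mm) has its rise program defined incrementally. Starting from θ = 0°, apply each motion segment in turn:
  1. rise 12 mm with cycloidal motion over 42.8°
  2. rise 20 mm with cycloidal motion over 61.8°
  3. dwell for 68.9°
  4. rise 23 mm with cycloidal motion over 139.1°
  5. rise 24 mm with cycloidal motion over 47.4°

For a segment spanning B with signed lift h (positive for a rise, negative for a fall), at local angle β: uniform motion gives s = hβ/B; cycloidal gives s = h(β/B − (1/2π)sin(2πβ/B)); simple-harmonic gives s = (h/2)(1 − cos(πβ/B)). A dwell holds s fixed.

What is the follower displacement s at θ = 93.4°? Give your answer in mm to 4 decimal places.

seg 1 [0°–42.8°] cycloidal, h=12: full span → s += 12 → s = 12.0000
seg 2 [42.8°–104.6°] cycloidal, h=20: θ=93.4° here. β=50.6, B=61.8. 20·(0.8188 − sin(2π·0.8188)/(2π)) = 19.2659 → s = 31.2659

31.2659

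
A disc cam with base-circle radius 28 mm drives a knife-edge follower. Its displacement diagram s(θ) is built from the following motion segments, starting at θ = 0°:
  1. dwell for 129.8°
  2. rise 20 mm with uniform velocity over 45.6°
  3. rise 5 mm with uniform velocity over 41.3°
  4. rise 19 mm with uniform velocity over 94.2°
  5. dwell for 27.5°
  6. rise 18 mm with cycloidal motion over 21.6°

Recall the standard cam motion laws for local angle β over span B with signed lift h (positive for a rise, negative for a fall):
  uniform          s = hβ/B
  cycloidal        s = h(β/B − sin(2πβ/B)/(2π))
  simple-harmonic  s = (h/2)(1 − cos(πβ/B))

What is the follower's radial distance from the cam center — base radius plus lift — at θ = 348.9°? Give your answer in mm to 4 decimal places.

seg 1 [0°–129.8°] dwell: s stays 0.0000
seg 2 [129.8°–175.4°] uniform, h=20: full span → s += 20 → s = 20.0000
seg 3 [175.4°–216.7°] uniform, h=5: full span → s += 5 → s = 25.0000
seg 4 [216.7°–310.9°] uniform, h=19: full span → s += 19 → s = 44.0000
seg 5 [310.9°–338.4°] dwell: s stays 44.0000
seg 6 [338.4°–360°] cycloidal, h=18: θ=348.9° here. β=10.5, B=21.6. 18·(0.4861 − sin(2π·0.4861)/(2π)) = 8.5003 → s = 52.5003
radial distance = base radius + s = 28 + 52.5003 = 80.5003

80.5003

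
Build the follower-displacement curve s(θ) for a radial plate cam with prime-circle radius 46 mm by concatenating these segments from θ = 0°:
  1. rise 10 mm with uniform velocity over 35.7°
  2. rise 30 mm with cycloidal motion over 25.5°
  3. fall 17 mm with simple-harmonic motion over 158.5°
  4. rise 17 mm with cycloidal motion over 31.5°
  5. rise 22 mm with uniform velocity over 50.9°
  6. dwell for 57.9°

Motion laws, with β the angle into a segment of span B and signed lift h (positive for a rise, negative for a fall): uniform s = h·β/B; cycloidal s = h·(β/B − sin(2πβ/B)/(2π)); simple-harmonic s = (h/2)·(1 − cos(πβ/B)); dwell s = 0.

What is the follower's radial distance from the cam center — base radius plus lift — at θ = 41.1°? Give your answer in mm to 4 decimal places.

seg 1 [0°–35.7°] uniform, h=10: full span → s += 10 → s = 10.0000
seg 2 [35.7°–61.2°] cycloidal, h=30: θ=41.1° here. β=5.4, B=25.5. 30·(0.2118 − sin(2π·0.2118)/(2π)) = 1.7154 → s = 11.7154
radial distance = base radius + s = 46 + 11.7154 = 57.7154

57.7154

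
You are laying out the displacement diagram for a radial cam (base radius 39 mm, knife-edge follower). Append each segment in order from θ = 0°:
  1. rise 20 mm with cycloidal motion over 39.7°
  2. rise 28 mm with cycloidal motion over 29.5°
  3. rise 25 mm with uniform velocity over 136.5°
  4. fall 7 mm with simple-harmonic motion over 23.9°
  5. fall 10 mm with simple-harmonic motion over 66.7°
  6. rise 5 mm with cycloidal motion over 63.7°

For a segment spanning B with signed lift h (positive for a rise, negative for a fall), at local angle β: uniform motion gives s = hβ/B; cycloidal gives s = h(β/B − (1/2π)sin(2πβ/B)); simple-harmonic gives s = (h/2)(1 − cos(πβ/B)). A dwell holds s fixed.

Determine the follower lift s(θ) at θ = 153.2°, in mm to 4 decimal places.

seg 1 [0°–39.7°] cycloidal, h=20: full span → s += 20 → s = 20.0000
seg 2 [39.7°–69.2°] cycloidal, h=28: full span → s += 28 → s = 48.0000
seg 3 [69.2°–205.7°] uniform, h=25: θ=153.2° here. β=84, B=136.5. 25·84/136.5 = 15.3846 → s = 63.3846

63.3846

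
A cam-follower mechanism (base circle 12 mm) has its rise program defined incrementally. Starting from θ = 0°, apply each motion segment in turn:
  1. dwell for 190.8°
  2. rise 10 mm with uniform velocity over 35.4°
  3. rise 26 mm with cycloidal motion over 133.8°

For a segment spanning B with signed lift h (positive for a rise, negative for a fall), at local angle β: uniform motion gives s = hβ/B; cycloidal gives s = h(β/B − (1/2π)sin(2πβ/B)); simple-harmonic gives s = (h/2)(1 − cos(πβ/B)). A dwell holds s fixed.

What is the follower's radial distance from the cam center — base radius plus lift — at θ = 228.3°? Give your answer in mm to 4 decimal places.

seg 1 [0°–190.8°] dwell: s stays 0.0000
seg 2 [190.8°–226.2°] uniform, h=10: full span → s += 10 → s = 10.0000
seg 3 [226.2°–360°] cycloidal, h=26: θ=228.3° here. β=2.1, B=133.8. 26·(0.0157 − sin(2π·0.0157)/(2π)) = 0.0007 → s = 10.0007
radial distance = base radius + s = 12 + 10.0007 = 22.0007

22.0007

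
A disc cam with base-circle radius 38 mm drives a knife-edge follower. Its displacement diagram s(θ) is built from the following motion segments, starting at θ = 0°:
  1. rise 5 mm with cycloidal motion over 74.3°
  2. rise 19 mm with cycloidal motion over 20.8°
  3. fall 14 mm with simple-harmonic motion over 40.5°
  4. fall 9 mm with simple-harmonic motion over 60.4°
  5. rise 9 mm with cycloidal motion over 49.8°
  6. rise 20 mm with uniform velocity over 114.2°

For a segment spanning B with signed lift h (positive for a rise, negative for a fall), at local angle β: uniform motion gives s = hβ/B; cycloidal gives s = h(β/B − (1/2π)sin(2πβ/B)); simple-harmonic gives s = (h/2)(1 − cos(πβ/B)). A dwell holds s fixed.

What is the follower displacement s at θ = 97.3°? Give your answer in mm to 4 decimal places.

seg 1 [0°–74.3°] cycloidal, h=5: full span → s += 5 → s = 5.0000
seg 2 [74.3°–95.1°] cycloidal, h=19: full span → s += 19 → s = 24.0000
seg 3 [95.1°–135.6°] simple-harmonic, h=-14: θ=97.3° here. β=2.2, B=40.5. -14/2·(1 − cos(π·0.0543)) = -0.1017 → s = 23.8983

23.8983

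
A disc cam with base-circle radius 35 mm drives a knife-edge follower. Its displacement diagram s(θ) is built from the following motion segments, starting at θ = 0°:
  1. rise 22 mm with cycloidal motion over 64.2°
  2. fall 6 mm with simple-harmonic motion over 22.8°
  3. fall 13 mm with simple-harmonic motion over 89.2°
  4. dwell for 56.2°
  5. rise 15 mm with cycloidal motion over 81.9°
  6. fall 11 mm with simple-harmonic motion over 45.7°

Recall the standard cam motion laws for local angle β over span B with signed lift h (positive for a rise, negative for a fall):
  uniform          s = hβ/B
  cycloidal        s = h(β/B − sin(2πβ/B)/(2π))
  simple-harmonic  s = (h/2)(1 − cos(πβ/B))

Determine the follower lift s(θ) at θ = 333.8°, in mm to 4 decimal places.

seg 1 [0°–64.2°] cycloidal, h=22: full span → s += 22 → s = 22.0000
seg 2 [64.2°–87°] simple-harmonic, h=-6: full span → s += -6 → s = 16.0000
seg 3 [87°–176.2°] simple-harmonic, h=-13: full span → s += -13 → s = 3.0000
seg 4 [176.2°–232.4°] dwell: s stays 3.0000
seg 5 [232.4°–314.3°] cycloidal, h=15: full span → s += 15 → s = 18.0000
seg 6 [314.3°–360°] simple-harmonic, h=-11: θ=333.8° here. β=19.5, B=45.7. -11/2·(1 − cos(π·0.4267)) = -4.2446 → s = 13.7554

13.7554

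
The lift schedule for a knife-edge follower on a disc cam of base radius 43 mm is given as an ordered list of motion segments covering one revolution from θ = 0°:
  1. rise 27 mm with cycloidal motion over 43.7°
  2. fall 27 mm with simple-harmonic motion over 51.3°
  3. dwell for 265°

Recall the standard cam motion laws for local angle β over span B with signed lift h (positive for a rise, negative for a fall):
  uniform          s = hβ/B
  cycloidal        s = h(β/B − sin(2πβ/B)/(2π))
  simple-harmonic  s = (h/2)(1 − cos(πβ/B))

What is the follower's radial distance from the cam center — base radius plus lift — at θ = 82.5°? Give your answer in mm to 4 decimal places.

seg 1 [0°–43.7°] cycloidal, h=27: full span → s += 27 → s = 27.0000
seg 2 [43.7°–95°] simple-harmonic, h=-27: θ=82.5° here. β=38.8, B=51.3. -27/2·(1 − cos(π·0.7563)) = -23.2340 → s = 3.7660
radial distance = base radius + s = 43 + 3.7660 = 46.7660

46.7660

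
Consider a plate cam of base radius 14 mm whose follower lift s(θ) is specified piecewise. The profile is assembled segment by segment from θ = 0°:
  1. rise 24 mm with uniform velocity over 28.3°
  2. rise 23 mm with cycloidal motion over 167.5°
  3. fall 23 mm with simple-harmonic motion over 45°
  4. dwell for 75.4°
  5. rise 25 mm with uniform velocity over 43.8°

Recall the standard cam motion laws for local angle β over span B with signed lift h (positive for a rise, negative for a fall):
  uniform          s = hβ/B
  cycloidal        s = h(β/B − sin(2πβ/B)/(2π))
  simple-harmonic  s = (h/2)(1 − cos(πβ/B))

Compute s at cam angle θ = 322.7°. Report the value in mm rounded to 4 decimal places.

seg 1 [0°–28.3°] uniform, h=24: full span → s += 24 → s = 24.0000
seg 2 [28.3°–195.8°] cycloidal, h=23: full span → s += 23 → s = 47.0000
seg 3 [195.8°–240.8°] simple-harmonic, h=-23: full span → s += -23 → s = 24.0000
seg 4 [240.8°–316.2°] dwell: s stays 24.0000
seg 5 [316.2°–360°] uniform, h=25: θ=322.7° here. β=6.5, B=43.8. 25·6.5/43.8 = 3.7100 → s = 27.7100

27.7100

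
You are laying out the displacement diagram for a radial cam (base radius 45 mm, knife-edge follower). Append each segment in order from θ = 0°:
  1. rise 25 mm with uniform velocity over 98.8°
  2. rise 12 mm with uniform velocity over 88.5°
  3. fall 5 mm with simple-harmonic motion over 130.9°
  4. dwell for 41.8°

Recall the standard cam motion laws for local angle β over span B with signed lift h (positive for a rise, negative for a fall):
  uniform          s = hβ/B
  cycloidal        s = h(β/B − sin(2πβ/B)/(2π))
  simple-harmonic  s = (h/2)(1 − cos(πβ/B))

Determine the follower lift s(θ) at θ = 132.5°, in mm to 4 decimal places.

seg 1 [0°–98.8°] uniform, h=25: full span → s += 25 → s = 25.0000
seg 2 [98.8°–187.3°] uniform, h=12: θ=132.5° here. β=33.7, B=88.5. 12·33.7/88.5 = 4.5695 → s = 29.5695

29.5695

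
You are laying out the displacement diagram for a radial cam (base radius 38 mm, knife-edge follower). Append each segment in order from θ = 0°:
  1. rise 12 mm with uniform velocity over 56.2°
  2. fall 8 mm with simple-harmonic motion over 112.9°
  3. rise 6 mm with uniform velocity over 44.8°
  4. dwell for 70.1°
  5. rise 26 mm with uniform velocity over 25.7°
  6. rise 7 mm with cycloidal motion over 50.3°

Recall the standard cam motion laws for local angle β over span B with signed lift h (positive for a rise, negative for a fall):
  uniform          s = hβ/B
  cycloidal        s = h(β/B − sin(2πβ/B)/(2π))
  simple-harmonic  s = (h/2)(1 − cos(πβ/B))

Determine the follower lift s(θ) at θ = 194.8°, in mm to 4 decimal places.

seg 1 [0°–56.2°] uniform, h=12: full span → s += 12 → s = 12.0000
seg 2 [56.2°–169.1°] simple-harmonic, h=-8: full span → s += -8 → s = 4.0000
seg 3 [169.1°–213.9°] uniform, h=6: θ=194.8° here. β=25.7, B=44.8. 6·25.7/44.8 = 3.4420 → s = 7.4420

7.4420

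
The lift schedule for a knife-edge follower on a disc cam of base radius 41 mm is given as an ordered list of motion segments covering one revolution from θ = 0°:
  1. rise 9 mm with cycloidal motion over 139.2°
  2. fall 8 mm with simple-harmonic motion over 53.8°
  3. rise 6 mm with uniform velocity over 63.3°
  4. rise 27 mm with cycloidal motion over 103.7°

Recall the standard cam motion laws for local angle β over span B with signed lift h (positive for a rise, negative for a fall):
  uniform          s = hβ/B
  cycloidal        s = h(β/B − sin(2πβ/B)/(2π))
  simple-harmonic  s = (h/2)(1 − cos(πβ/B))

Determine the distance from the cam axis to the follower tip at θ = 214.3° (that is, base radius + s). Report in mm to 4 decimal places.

seg 1 [0°–139.2°] cycloidal, h=9: full span → s += 9 → s = 9.0000
seg 2 [139.2°–193°] simple-harmonic, h=-8: full span → s += -8 → s = 1.0000
seg 3 [193°–256.3°] uniform, h=6: θ=214.3° here. β=21.3, B=63.3. 6·21.3/63.3 = 2.0190 → s = 3.0190
radial distance = base radius + s = 41 + 3.0190 = 44.0190

44.0190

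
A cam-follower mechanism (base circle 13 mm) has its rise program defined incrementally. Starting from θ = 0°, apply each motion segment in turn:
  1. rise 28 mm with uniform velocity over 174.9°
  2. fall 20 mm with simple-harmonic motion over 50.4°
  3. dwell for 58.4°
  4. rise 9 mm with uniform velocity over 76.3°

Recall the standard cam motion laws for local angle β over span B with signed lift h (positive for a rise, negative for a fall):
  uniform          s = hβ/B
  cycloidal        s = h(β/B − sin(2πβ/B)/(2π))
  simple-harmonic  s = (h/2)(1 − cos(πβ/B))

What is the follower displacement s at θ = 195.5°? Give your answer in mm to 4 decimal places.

seg 1 [0°–174.9°] uniform, h=28: full span → s += 28 → s = 28.0000
seg 2 [174.9°–225.3°] simple-harmonic, h=-20: θ=195.5° here. β=20.6, B=50.4. -20/2·(1 − cos(π·0.4087)) = -7.1718 → s = 20.8282

20.8282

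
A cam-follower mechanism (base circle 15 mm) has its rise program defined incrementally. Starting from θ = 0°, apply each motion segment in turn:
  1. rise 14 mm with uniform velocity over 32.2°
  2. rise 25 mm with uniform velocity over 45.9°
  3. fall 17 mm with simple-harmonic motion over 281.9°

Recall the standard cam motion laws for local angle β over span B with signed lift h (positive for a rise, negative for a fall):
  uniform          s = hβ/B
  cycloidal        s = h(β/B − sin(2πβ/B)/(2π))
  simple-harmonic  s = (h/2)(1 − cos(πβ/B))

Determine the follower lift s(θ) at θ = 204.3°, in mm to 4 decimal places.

seg 1 [0°–32.2°] uniform, h=14: full span → s += 14 → s = 14.0000
seg 2 [32.2°–78.1°] uniform, h=25: full span → s += 25 → s = 39.0000
seg 3 [78.1°–360°] simple-harmonic, h=-17: θ=204.3° here. β=126.2, B=281.9. -17/2·(1 − cos(π·0.4477)) = -7.1091 → s = 31.8909

31.8909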